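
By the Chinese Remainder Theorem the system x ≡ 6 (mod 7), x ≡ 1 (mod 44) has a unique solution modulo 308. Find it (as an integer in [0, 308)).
x ≡ 265 (mod 308); the representative in [0, 308) is 265

The moduli 7, 44 are pairwise coprime, so by the CRT there is a unique solution mod 7·44 = 308.
Solve by successive substitution. Start with x ≡ 6 (mod 7).
  Combine with x ≡ 1 (mod 44): write x = 6 + 7·t and require 6 + 7·t ≡ 1 (mod 44), i.e. 7·t ≡ 1 − 6 ≡ 39 (mod 44). Since 7^(−1) ≡ 19 (mod 44), t ≡ 19·39 ≡ 37 (mod 44). So x ≡ 6 + 7·37 = 265 (mod 308).
Unique solution in [0, 308): x = 265.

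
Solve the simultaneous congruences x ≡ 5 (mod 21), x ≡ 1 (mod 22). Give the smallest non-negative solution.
x ≡ 89 (mod 462); the representative in [0, 462) is 89

The moduli 21, 22 are pairwise coprime, so by the CRT there is a unique solution mod 21·22 = 462.
Solve by successive substitution. Start with x ≡ 5 (mod 21).
  Combine with x ≡ 1 (mod 22): write x = 5 + 21·t and require 5 + 21·t ≡ 1 (mod 22), i.e. 21·t ≡ 1 − 5 ≡ 18 (mod 22). Since 21^(−1) ≡ 21 (mod 22), t ≡ 21·18 ≡ 4 (mod 22). So x ≡ 5 + 21·4 = 89 (mod 462).
Unique solution in [0, 462): x = 89.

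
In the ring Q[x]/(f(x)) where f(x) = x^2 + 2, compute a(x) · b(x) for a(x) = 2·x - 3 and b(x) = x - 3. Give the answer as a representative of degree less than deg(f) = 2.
First multiply in Q[x] without reducing: a · b = 2·x^2 - 9·x + 9. Now divide by f(x) = x^2 + 2, eliminating the leading term at each step:
  leading term 2·x^2: subtract (2)·f(x) = 2·x^2 + 4, leaving 5 - 9·x
The degree is now < 2, so this is the remainder. Hence a · b ≡ 5 - 9·x in Q[x]/(f).

Final answer: a · b ≡ 5 - 9·x (mod f(x))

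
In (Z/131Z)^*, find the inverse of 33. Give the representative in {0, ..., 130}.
33^(−1) ≡ 4 (mod 131)

Apply the extended Euclidean algorithm to (131, 33), tracking rows (r, s, t) with s·131 + t·33 = r. Each division r_prev = q·r_cur + r_new produces the new row as (previous row) − q·(current row):
  row A: (131, 1, 0)   [1·131 + 0·33 = 131]
  row B: (33, 0, 1)   [0·131 + 1·33 = 33]
  131 = 3·33 + 32   → row C = row A − 3·row B = (32, 1, −3)   [check: 1·131 − 3·33 = 32]
  33 = 1·32 + 1   → row D = row B − 1·row C = (1, −1, 4)   [check: −1·131 + 4·33 = 1]
  32 = 32·1 + 0   → remainder 0, stop. gcd = 1 (last nonzero row D).
The gcd is 1, so 33 is invertible mod 131. The last nonzero row gives −1·131 + 4·33 = 1, so t = 4. So 33^(−1) ≡ 4 (mod 131). Verify: 33 · 4 = 132 ≡ 1 (mod 131). ✓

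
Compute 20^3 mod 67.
Use repeated squaring. Binary(3) = 11. Walk through the bits of the exponent 3 left-to-right: at each bit after the leading one, square the running value, then multiply by 20 if the bit is 1 (always reducing mod 67):
  bit 1 = 1 (leading): start with 20.
  bit 2 = 1: square 20^2 = 400 ≡ 65; bit is 1, so multiply 65·20 = 1300 ≡ 27 (mod 67).
Final value: 20^3 ≡ 27 (mod 67).

Final answer: 27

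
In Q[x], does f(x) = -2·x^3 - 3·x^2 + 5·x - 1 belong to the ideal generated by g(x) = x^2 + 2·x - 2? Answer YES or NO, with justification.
NO

In Q[x] the ideal (g) consists of all multiples of g, so f ∈ (g) iff g | f, i.e. iff the remainder of f on division by g is 0. Divide f by g (g is monic, so eliminate the leading term of the running remainder at each step):
  leading term -2·x^3: subtract (-2·x)·g(x) = -2·x^3 - 4·x^2 + 4·x, leaving x^2 + x - 1
  leading term x^2: subtract (1)·g(x) = x^2 + 2·x - 2, leaving 1 - x
The remainder r(x) = 1 - x ≠ 0 (and deg r < deg g), so g ∤ f, i.e. f ∉ (g).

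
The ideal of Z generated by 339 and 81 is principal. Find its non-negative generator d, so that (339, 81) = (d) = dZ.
In the PID Z, (a, b) is generated by gcd(a, b). Compute gcd(339, 81) with the extended Euclidean algorithm, tracking rows (r, s, t) with s·339 + t·81 = r:
  row A: (339, 1, 0)   [1·339 + 0·81 = 339]
  row B: (81, 0, 1)   [0·339 + 1·81 = 81]
  339 = 4·81 + 15   → row C = row A − 4·row B = (15, 1, −4)   [check: 1·339 − 4·81 = 15]
  81 = 5·15 + 6   → row D = row B − 5·row C = (6, −5, 21)   [check: −5·339 + 21·81 = 6]
  15 = 2·6 + 3   → row E = row C − 2·row D = (3, 11, −46)   [check: 11·339 − 46·81 = 3]
  6 = 2·3 + 0   → remainder 0, stop. gcd = 3 (last nonzero row E).
So gcd(339, 81) = 3, with Bézout identity 11·339 − 46·81 = 3. Containment (⊇): the Bézout identity exhibits 3 as an element of (339, 81), giving (3) ⊆ (339, 81). Containment (⊆): since 3 | 339 and 3 | 81 (339 = 3·113, 81 = 3·27), every Z-linear combination of 339 and 81 is divisible by 3, so (339, 81) ⊆ (3). Therefore (339, 81) = (3), d = 3.

Final answer: (339, 81) = (3); d = 3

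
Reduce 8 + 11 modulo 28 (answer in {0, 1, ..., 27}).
Both summands are already reduced mod 28. 8 + 11 = 19; 19 = 0·28 + 19, so (8 + 11) mod 28 = 19.

Final answer: 19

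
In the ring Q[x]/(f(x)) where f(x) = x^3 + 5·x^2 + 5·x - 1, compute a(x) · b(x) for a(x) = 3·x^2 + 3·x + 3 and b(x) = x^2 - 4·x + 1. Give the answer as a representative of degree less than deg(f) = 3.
First multiply in Q[x] without reducing: a · b = 3·x^4 - 9·x^3 - 6·x^2 - 9·x + 3. Now divide by f(x) = x^3 + 5·x^2 + 5·x - 1, eliminating the leading term at each step:
  leading term 3·x^4: subtract (3·x)·f(x) = 3·x^4 + 15·x^3 + 15·x^2 - 3·x, leaving -24·x^3 - 21·x^2 - 6·x + 3
  leading term -24·x^3: subtract (-24)·f(x) = -24·x^3 - 120·x^2 - 120·x + 24, leaving 99·x^2 + 114·x - 21
The degree is now < 3, so this is the remainder. Hence a · b ≡ 99·x^2 + 114·x - 21 in Q[x]/(f).

Final answer: a · b ≡ 99·x^2 + 114·x - 21 (mod f(x))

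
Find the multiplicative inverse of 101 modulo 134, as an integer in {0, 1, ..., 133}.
101^(−1) ≡ 69 (mod 134)

Apply the extended Euclidean algorithm to (134, 101), tracking rows (r, s, t) with s·134 + t·101 = r. Each division r_prev = q·r_cur + r_new produces the new row as (previous row) − q·(current row):
  row A: (134, 1, 0)   [1·134 + 0·101 = 134]
  row B: (101, 0, 1)   [0·134 + 1·101 = 101]
  134 = 1·101 + 33   → row C = row A − 1·row B = (33, 1, −1)   [check: 1·134 − 1·101 = 33]
  101 = 3·33 + 2   → row D = row B − 3·row C = (2, −3, 4)   [check: −3·134 + 4·101 = 2]
  33 = 16·2 + 1   → row E = row C − 16·row D = (1, 49, −65)   [check: 49·134 − 65·101 = 1]
  2 = 2·1 + 0   → remainder 0, stop. gcd = 1 (last nonzero row E).
The gcd is 1, so 101 is invertible mod 134. The last nonzero row gives 49·134 − 65·101 = 1, so t = −65. So 101^(−1) ≡ −65 ≡ 69 (mod 134). Verify: 101 · 69 = 6969 ≡ 1 (mod 134). ✓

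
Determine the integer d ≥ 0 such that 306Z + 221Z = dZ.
(306, 221) = (17); d = 17

In the PID Z, (a, b) is generated by gcd(a, b). Compute gcd(306, 221) with the extended Euclidean algorithm, tracking rows (r, s, t) with s·306 + t·221 = r:
  row A: (306, 1, 0)   [1·306 + 0·221 = 306]
  row B: (221, 0, 1)   [0·306 + 1·221 = 221]
  306 = 1·221 + 85   → row C = row A − 1·row B = (85, 1, −1)   [check: 1·306 − 1·221 = 85]
  221 = 2·85 + 51   → row D = row B − 2·row C = (51, −2, 3)   [check: −2·306 + 3·221 = 51]
  85 = 1·51 + 34   → row E = row C − 1·row D = (34, 3, −4)   [check: 3·306 − 4·221 = 34]
  51 = 1·34 + 17   → row F = row D − 1·row E = (17, −5, 7)   [check: −5·306 + 7·221 = 17]
  34 = 2·17 + 0   → remainder 0, stop. gcd = 17 (last nonzero row F).
So gcd(306, 221) = 17, with Bézout identity −5·306 + 7·221 = 17. Containment (⊇): the Bézout identity exhibits 17 as an element of (306, 221), giving (17) ⊆ (306, 221). Containment (⊆): since 17 | 306 and 17 | 221 (306 = 17·18, 221 = 17·13), every Z-linear combination of 306 and 221 is divisible by 17, so (306, 221) ⊆ (17). Therefore (306, 221) = (17), d = 17.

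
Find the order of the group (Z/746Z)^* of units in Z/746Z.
(Z/746Z)^* consists of the classes a with gcd(a, 746) = 1, so its order is φ(746). φ is multiplicative, with φ(p^e) = p^e − p^(e−1). Factorise 746 = 2 · 373. Then
  φ(746) = (2 − 1) · (373 − 1) = 1 · 372 = 372.
Thus |(Z/746Z)^*| = 372.

Final answer: |(Z/746Z)^*| = 372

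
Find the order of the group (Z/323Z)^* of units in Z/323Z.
|(Z/323Z)^*| = 288

(Z/323Z)^* consists of the classes a with gcd(a, 323) = 1, so its order is φ(323). φ is multiplicative, with φ(p^e) = p^e − p^(e−1). Factorise 323 = 17 · 19. Then
  φ(323) = (17 − 1) · (19 − 1) = 16 · 18 = 288.
Thus |(Z/323Z)^*| = 288.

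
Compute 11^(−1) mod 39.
Apply the extended Euclidean algorithm to (39, 11), tracking rows (r, s, t) with s·39 + t·11 = r. Each division r_prev = q·r_cur + r_new produces the new row as (previous row) − q·(current row):
  row A: (39, 1, 0)   [1·39 + 0·11 = 39]
  row B: (11, 0, 1)   [0·39 + 1·11 = 11]
  39 = 3·11 + 6   → row C = row A − 3·row B = (6, 1, −3)   [check: 1·39 − 3·11 = 6]
  11 = 1·6 + 5   → row D = row B − 1·row C = (5, −1, 4)   [check: −1·39 + 4·11 = 5]
  6 = 1·5 + 1   → row E = row C − 1·row D = (1, 2, −7)   [check: 2·39 − 7·11 = 1]
  5 = 5·1 + 0   → remainder 0, stop. gcd = 1 (last nonzero row E).
The gcd is 1, so 11 is invertible mod 39. The last nonzero row gives 2·39 − 7·11 = 1, so t = −7. So 11^(−1) ≡ −7 ≡ 32 (mod 39). Verify: 11 · 32 = 352 ≡ 1 (mod 39). ✓

Final answer: 11^(−1) ≡ 32 (mod 39)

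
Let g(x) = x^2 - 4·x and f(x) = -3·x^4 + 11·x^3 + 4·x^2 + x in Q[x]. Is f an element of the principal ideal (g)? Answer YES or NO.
In Q[x] the ideal (g) consists of all multiples of g, so f ∈ (g) iff g | f, i.e. iff the remainder of f on division by g is 0. Divide f by g (g is monic, so eliminate the leading term of the running remainder at each step):
  leading term -3·x^4: subtract (-3·x^2)·g(x) = -3·x^4 + 12·x^3, leaving -x^3 + 4·x^2 + x
  leading term -x^3: subtract (-x)·g(x) = -x^3 + 4·x^2, leaving x
The remainder r(x) = x ≠ 0 (and deg r < deg g), so g ∤ f, i.e. f ∉ (g).

Final answer: NO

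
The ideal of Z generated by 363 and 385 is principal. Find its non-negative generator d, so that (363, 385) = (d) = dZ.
In the PID Z, (a, b) is generated by gcd(a, b). Compute gcd(385, 363) with the extended Euclidean algorithm, tracking rows (r, s, t) with s·385 + t·363 = r:
  row A: (385, 1, 0)   [1·385 + 0·363 = 385]
  row B: (363, 0, 1)   [0·385 + 1·363 = 363]
  385 = 1·363 + 22   → row C = row A − 1·row B = (22, 1, −1)   [check: 1·385 − 1·363 = 22]
  363 = 16·22 + 11   → row D = row B − 16·row C = (11, −16, 17)   [check: −16·385 + 17·363 = 11]
  22 = 2·11 + 0   → remainder 0, stop. gcd = 11 (last nonzero row D).
So gcd(363, 385) = 11, with Bézout identity −16·385 + 17·363 = 11. Containment (⊇): the Bézout identity exhibits 11 as an element of (363, 385), giving (11) ⊆ (363, 385). Containment (⊆): since 11 | 363 and 11 | 385 (363 = 11·33, 385 = 11·35), every Z-linear combination of 363 and 385 is divisible by 11, so (363, 385) ⊆ (11). Therefore (363, 385) = (11), d = 11.

Final answer: (363, 385) = (11); d = 11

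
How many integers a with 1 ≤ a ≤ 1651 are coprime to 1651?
1512

The number of a ∈ {1, ..., 1651} with gcd(a, 1651) = 1 is by definition Euler's totient φ(1651). φ is multiplicative, with φ(p^e) = p^e − p^(e−1). Factorise 1651 = 13 · 127. Then
  φ(1651) = (13 − 1) · (127 − 1) = 12 · 126 = 1512.
So there are 1512 such integers.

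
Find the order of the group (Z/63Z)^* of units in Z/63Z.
|(Z/63Z)^*| = 36

(Z/63Z)^* consists of the classes a with gcd(a, 63) = 1, so its order is φ(63). φ is multiplicative, with φ(p^e) = p^e − p^(e−1). Factorise 63 = 3^2 · 7. Then
  φ(63) = (3^2 − 3^1) · (7 − 1) = 6 · 6 = 36.
Thus |(Z/63Z)^*| = 36.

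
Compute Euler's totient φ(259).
φ(259) = 216

φ is multiplicative, with φ(p^e) = p^e − p^(e−1). Factorise 259 = 7 · 37. Then
  φ(259) = (7 − 1) · (37 − 1) = 6 · 36 = 216.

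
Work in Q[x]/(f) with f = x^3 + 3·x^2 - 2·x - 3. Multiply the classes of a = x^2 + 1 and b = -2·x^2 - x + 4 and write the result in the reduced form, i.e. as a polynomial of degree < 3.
a · b ≡ -17·x^2 + 3·x + 19 (mod f(x))

First multiply in Q[x] without reducing: a · b = -2·x^4 - x^3 + 2·x^2 - x + 4. Now divide by f(x) = x^3 + 3·x^2 - 2·x - 3, eliminating the leading term at each step:
  leading term -2·x^4: subtract (-2·x)·f(x) = -2·x^4 - 6·x^3 + 4·x^2 + 6·x, leaving 5·x^3 - 2·x^2 - 7·x + 4
  leading term 5·x^3: subtract (5)·f(x) = 5·x^3 + 15·x^2 - 10·x - 15, leaving -17·x^2 + 3·x + 19
The degree is now < 3, so this is the remainder. Hence a · b ≡ -17·x^2 + 3·x + 19 in Q[x]/(f).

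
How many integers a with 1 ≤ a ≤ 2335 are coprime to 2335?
The number of a ∈ {1, ..., 2335} with gcd(a, 2335) = 1 is by definition Euler's totient φ(2335). φ is multiplicative, with φ(p^e) = p^e − p^(e−1). Factorise 2335 = 5 · 467. Then
  φ(2335) = (5 − 1) · (467 − 1) = 4 · 466 = 1864.
So there are 1864 such integers.

Final answer: 1864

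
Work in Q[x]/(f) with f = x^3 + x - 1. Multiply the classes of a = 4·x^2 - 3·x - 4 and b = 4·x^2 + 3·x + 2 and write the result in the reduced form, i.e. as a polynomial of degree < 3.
First multiply in Q[x] without reducing: a · b = 16·x^4 - 17·x^2 - 18·x - 8. Now divide by f(x) = x^3 + x - 1, eliminating the leading term at each step:
  leading term 16·x^4: subtract (16·x)·f(x) = 16·x^4 + 16·x^2 - 16·x, leaving -33·x^2 - 2·x - 8
The degree is now < 3, so this is the remainder. Hence a · b ≡ -33·x^2 - 2·x - 8 in Q[x]/(f).

Final answer: a · b ≡ -33·x^2 - 2·x - 8 (mod f(x))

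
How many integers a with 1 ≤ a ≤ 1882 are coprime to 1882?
940

The number of a ∈ {1, ..., 1882} with gcd(a, 1882) = 1 is by definition Euler's totient φ(1882). φ is multiplicative, with φ(p^e) = p^e − p^(e−1). Factorise 1882 = 2 · 941. Then
  φ(1882) = (2 − 1) · (941 − 1) = 1 · 940 = 940.
So there are 940 such integers.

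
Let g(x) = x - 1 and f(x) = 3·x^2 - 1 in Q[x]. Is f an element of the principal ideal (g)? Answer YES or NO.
In Q[x] the ideal (g) consists of all multiples of g, so f ∈ (g) iff g | f, i.e. iff the remainder of f on division by g is 0. Divide f by g (g is monic, so eliminate the leading term of the running remainder at each step):
  leading term 3·x^2: subtract (3·x)·g(x) = 3·x^2 - 3·x, leaving 3·x - 1
  leading term 3·x: subtract (3)·g(x) = 3·x - 3, leaving 2
The remainder r(x) = 2 ≠ 0 (and deg r < deg g), so g ∤ f, i.e. f ∉ (g).

Final answer: NO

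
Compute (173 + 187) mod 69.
15

Reduce the summands first: 173 ≡ 35, 187 ≡ 49 (mod 69), so 173 + 187 ≡ 35 + 49 (mod 69). 35 + 49 = 84; 84 = 1·69 + 15, so (173 + 187) mod 69 = 15.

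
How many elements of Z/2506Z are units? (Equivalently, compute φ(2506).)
An element a ∈ Z/2506Z is a unit iff gcd(a, 2506) = 1, so the number of units is φ(2506). φ is multiplicative, with φ(p^e) = p^e − p^(e−1). Factorise 2506 = 2 · 7 · 179. Then
  φ(2506) = (2 − 1) · (7 − 1) · (179 − 1) = 1 · 6 · 178 = 1068.

Final answer: Z/2506Z has φ(2506) = 1068 units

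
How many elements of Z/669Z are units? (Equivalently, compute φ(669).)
Z/669Z has φ(669) = 444 units

An element a ∈ Z/669Z is a unit iff gcd(a, 669) = 1, so the number of units is φ(669). φ is multiplicative, with φ(p^e) = p^e − p^(e−1). Factorise 669 = 3 · 223. Then
  φ(669) = (3 − 1) · (223 − 1) = 2 · 222 = 444.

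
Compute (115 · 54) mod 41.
19

Reduce the factors first: 115 ≡ 33, 54 ≡ 13 (mod 41), so 115 · 54 ≡ 33 · 13 (mod 41). 33 · 13 = 429. Dividing by 41: 429 = 10·41 + 19. So (115 · 54) mod 41 = 19.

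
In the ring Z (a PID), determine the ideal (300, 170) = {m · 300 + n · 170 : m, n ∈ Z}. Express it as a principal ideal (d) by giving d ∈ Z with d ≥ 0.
In the PID Z, (a, b) is generated by gcd(a, b). Compute gcd(300, 170) with the extended Euclidean algorithm, tracking rows (r, s, t) with s·300 + t·170 = r:
  row A: (300, 1, 0)   [1·300 + 0·170 = 300]
  row B: (170, 0, 1)   [0·300 + 1·170 = 170]
  300 = 1·170 + 130   → row C = row A − 1·row B = (130, 1, −1)   [check: 1·300 − 1·170 = 130]
  170 = 1·130 + 40   → row D = row B − 1·row C = (40, −1, 2)   [check: −1·300 + 2·170 = 40]
  130 = 3·40 + 10   → row E = row C − 3·row D = (10, 4, −7)   [check: 4·300 − 7·170 = 10]
  40 = 4·10 + 0   → remainder 0, stop. gcd = 10 (last nonzero row E).
So gcd(300, 170) = 10, with Bézout identity 4·300 − 7·170 = 10. Containment (⊇): the Bézout identity exhibits 10 as an element of (300, 170), giving (10) ⊆ (300, 170). Containment (⊆): since 10 | 300 and 10 | 170 (300 = 10·30, 170 = 10·17), every Z-linear combination of 300 and 170 is divisible by 10, so (300, 170) ⊆ (10). Therefore (300, 170) = (10), d = 10.

Final answer: (300, 170) = (10); d = 10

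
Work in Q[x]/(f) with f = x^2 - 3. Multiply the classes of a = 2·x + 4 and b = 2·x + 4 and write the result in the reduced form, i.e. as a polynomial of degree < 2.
a · b ≡ 16·x + 28 (mod f(x))

First multiply in Q[x] without reducing: a · b = 4·x^2 + 16·x + 16. Now divide by f(x) = x^2 - 3, eliminating the leading term at each step:
  leading term 4·x^2: subtract (4)·f(x) = 4·x^2 - 12, leaving 16·x + 28
The degree is now < 2, so this is the remainder. Hence a · b ≡ 16·x + 28 in Q[x]/(f).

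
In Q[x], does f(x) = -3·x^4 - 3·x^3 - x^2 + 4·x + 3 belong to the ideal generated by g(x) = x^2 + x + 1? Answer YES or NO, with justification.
NO

In Q[x] the ideal (g) consists of all multiples of g, so f ∈ (g) iff g | f, i.e. iff the remainder of f on division by g is 0. Divide f by g (g is monic, so eliminate the leading term of the running remainder at each step):
  leading term -3·x^4: subtract (-3·x^2)·g(x) = -3·x^4 - 3·x^3 - 3·x^2, leaving 2·x^2 + 4·x + 3
  leading term 2·x^2: subtract (2)·g(x) = 2·x^2 + 2·x + 2, leaving 2·x + 1
The remainder r(x) = 2·x + 1 ≠ 0 (and deg r < deg g), so g ∤ f, i.e. f ∉ (g).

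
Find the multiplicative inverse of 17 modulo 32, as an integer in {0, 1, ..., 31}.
Apply the extended Euclidean algorithm to (32, 17), tracking rows (r, s, t) with s·32 + t·17 = r. Each division r_prev = q·r_cur + r_new produces the new row as (previous row) − q·(current row):
  row A: (32, 1, 0)   [1·32 + 0·17 = 32]
  row B: (17, 0, 1)   [0·32 + 1·17 = 17]
  32 = 1·17 + 15   → row C = row A − 1·row B = (15, 1, −1)   [check: 1·32 − 1·17 = 15]
  17 = 1·15 + 2   → row D = row B − 1·row C = (2, −1, 2)   [check: −1·32 + 2·17 = 2]
  15 = 7·2 + 1   → row E = row C − 7·row D = (1, 8, −15)   [check: 8·32 − 15·17 = 1]
  2 = 2·1 + 0   → remainder 0, stop. gcd = 1 (last nonzero row E).
The gcd is 1, so 17 is invertible mod 32. The last nonzero row gives 8·32 − 15·17 = 1, so t = −15. So 17^(−1) ≡ −15 ≡ 17 (mod 32). Verify: 17 · 17 = 289 ≡ 1 (mod 32). ✓

Final answer: 17^(−1) ≡ 17 (mod 32)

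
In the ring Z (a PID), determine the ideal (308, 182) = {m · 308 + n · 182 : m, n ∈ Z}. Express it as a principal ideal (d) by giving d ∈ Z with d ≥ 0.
(308, 182) = (14); d = 14

In the PID Z, (a, b) is generated by gcd(a, b). Compute gcd(308, 182) with the extended Euclidean algorithm, tracking rows (r, s, t) with s·308 + t·182 = r:
  row A: (308, 1, 0)   [1·308 + 0·182 = 308]
  row B: (182, 0, 1)   [0·308 + 1·182 = 182]
  308 = 1·182 + 126   → row C = row A − 1·row B = (126, 1, −1)   [check: 1·308 − 1·182 = 126]
  182 = 1·126 + 56   → row D = row B − 1·row C = (56, −1, 2)   [check: −1·308 + 2·182 = 56]
  126 = 2·56 + 14   → row E = row C − 2·row D = (14, 3, −5)   [check: 3·308 − 5·182 = 14]
  56 = 4·14 + 0   → remainder 0, stop. gcd = 14 (last nonzero row E).
So gcd(308, 182) = 14, with Bézout identity 3·308 − 5·182 = 14. Containment (⊇): the Bézout identity exhibits 14 as an element of (308, 182), giving (14) ⊆ (308, 182). Containment (⊆): since 14 | 308 and 14 | 182 (308 = 14·22, 182 = 14·13), every Z-linear combination of 308 and 182 is divisible by 14, so (308, 182) ⊆ (14). Therefore (308, 182) = (14), d = 14.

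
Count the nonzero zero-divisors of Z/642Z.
In Z/642Z each nonzero element is either a unit (gcd with 642 is 1) or a zero-divisor (gcd > 1). The number of units is φ(642): factorise 642 = 2 · 3 · 107, so φ(642) = (2 − 1) · (3 − 1) · (107 − 1) = 1 · 2 · 106 = 212. The nonzero elements number 642 − 1 = 641. Hence the nonzero zero-divisors number 641 − 212 = 429.

Final answer: Z/642Z has 429 nonzero zero-divisors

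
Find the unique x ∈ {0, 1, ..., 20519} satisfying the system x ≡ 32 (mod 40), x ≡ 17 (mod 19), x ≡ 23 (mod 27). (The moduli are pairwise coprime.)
x ≡ 19112 (mod 20520); the representative in [0, 20520) is 19112

The moduli 40, 19, 27 are pairwise coprime, so by the CRT there is a unique solution mod 40·19·27 = 20520.
Solve by successive substitution. Start with x ≡ 32 (mod 40).
  Combine with x ≡ 17 (mod 19): write x = 32 + 40·t and require 32 + 40·t ≡ 17 (mod 19), i.e. 40·t ≡ 17 − 32 ≡ 4 (mod 19). Since 40^(−1) ≡ 10 (mod 19) (40 ≡ 2 (mod 19)), t ≡ 10·4 ≡ 2 (mod 19). So x ≡ 32 + 40·2 = 112 (mod 760).
  Combine with x ≡ 23 (mod 27): write x = 112 + 760·t and require 112 + 760·t ≡ 23 (mod 27), i.e. 760·t ≡ 23 − 112 ≡ 19 (mod 27). Since 760^(−1) ≡ 7 (mod 27) (760 ≡ 4 (mod 27)), t ≡ 7·19 ≡ 25 (mod 27). So x ≡ 112 + 760·25 = 19112 (mod 20520).
Unique solution in [0, 20520): x = 19112.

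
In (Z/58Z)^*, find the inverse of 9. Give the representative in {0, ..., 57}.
9^(−1) ≡ 13 (mod 58)

Apply the extended Euclidean algorithm to (58, 9), tracking rows (r, s, t) with s·58 + t·9 = r. Each division r_prev = q·r_cur + r_new produces the new row as (previous row) − q·(current row):
  row A: (58, 1, 0)   [1·58 + 0·9 = 58]
  row B: (9, 0, 1)   [0·58 + 1·9 = 9]
  58 = 6·9 + 4   → row C = row A − 6·row B = (4, 1, −6)   [check: 1·58 − 6·9 = 4]
  9 = 2·4 + 1   → row D = row B − 2·row C = (1, −2, 13)   [check: −2·58 + 13·9 = 1]
  4 = 4·1 + 0   → remainder 0, stop. gcd = 1 (last nonzero row D).
The gcd is 1, so 9 is invertible mod 58. The last nonzero row gives −2·58 + 13·9 = 1, so t = 13. So 9^(−1) ≡ 13 (mod 58). Verify: 9 · 13 = 117 ≡ 1 (mod 58). ✓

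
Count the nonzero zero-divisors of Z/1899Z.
Z/1899Z has 638 nonzero zero-divisors

In Z/1899Z each nonzero element is either a unit (gcd with 1899 is 1) or a zero-divisor (gcd > 1). The number of units is φ(1899): factorise 1899 = 3^2 · 211, so φ(1899) = (3^2 − 3^1) · (211 − 1) = 6 · 210 = 1260. The nonzero elements number 1899 − 1 = 1898. Hence the nonzero zero-divisors number 1898 − 1260 = 638.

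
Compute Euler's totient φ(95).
φ(95) = 72

φ is multiplicative, with φ(p^e) = p^e − p^(e−1). Factorise 95 = 5 · 19. Then
  φ(95) = (5 − 1) · (19 − 1) = 4 · 18 = 72.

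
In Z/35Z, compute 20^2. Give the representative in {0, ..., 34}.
Use repeated squaring. Binary(2) = 10. Walk through the bits of the exponent 2 left-to-right: at each bit after the leading one, square the running value, then multiply by 20 if the bit is 1 (always reducing mod 35):
  bit 1 = 1 (leading): start with 20.
  bit 2 = 0: square 20^2 = 400 ≡ 15 (mod 35).
Final value: 20^2 ≡ 15 (mod 35).

Final answer: 15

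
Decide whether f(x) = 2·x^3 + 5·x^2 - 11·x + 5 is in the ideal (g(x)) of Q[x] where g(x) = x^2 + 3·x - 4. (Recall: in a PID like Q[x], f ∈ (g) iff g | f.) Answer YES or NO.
NO

In Q[x] the ideal (g) consists of all multiples of g, so f ∈ (g) iff g | f, i.e. iff the remainder of f on division by g is 0. Divide f by g (g is monic, so eliminate the leading term of the running remainder at each step):
  leading term 2·x^3: subtract (2·x)·g(x) = 2·x^3 + 6·x^2 - 8·x, leaving -x^2 - 3·x + 5
  leading term -x^2: subtract (-1)·g(x) = -x^2 - 3·x + 4, leaving 1
The remainder r(x) = 1 ≠ 0 (and deg r < deg g), so g ∤ f, i.e. f ∉ (g).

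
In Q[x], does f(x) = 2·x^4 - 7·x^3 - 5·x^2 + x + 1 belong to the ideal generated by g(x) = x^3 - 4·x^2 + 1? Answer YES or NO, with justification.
In Q[x] the ideal (g) consists of all multiples of g, so f ∈ (g) iff g | f, i.e. iff the remainder of f on division by g is 0. Divide f by g (g is monic, so eliminate the leading term of the running remainder at each step):
  leading term 2·x^4: subtract (2·x)·g(x) = 2·x^4 - 8·x^3 + 2·x, leaving x^3 - 5·x^2 - x + 1
  leading term x^3: subtract (1)·g(x) = x^3 - 4·x^2 + 1, leaving -x^2 - x
The remainder r(x) = -x^2 - x ≠ 0 (and deg r < deg g), so g ∤ f, i.e. f ∉ (g).

Final answer: NO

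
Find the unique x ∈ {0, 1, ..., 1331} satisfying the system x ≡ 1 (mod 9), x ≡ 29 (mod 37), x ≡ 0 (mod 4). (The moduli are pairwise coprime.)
x ≡ 1324 (mod 1332); the representative in [0, 1332) is 1324

The moduli 9, 37, 4 are pairwise coprime, so by the CRT there is a unique solution mod 9·37·4 = 1332.
Solve by successive substitution. Start with x ≡ 1 (mod 9).
  Combine with x ≡ 29 (mod 37): write x = 1 + 9·t and require 1 + 9·t ≡ 29 (mod 37), i.e. 9·t ≡ 29 − 1 ≡ 28 (mod 37). Since 9^(−1) ≡ 33 (mod 37), t ≡ 33·28 ≡ 36 (mod 37). So x ≡ 1 + 9·36 = 325 (mod 333).
  Combine with x ≡ 0 (mod 4): write x = 325 + 333·t and require 325 + 333·t ≡ 0 (mod 4), i.e. 333·t ≡ 0 − 325 ≡ 3 (mod 4). Since 333^(−1) ≡ 1 (mod 4) (333 ≡ 1 (mod 4)), t ≡ 1·3 ≡ 3 (mod 4). So x ≡ 325 + 333·3 = 1324 (mod 1332).
Unique solution in [0, 1332): x = 1324.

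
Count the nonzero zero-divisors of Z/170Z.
Z/170Z has 105 nonzero zero-divisors

In Z/170Z each nonzero element is either a unit (gcd with 170 is 1) or a zero-divisor (gcd > 1). The number of units is φ(170): factorise 170 = 2 · 5 · 17, so φ(170) = (2 − 1) · (5 − 1) · (17 − 1) = 1 · 4 · 16 = 64. The nonzero elements number 170 − 1 = 169. Hence the nonzero zero-divisors number 169 − 64 = 105.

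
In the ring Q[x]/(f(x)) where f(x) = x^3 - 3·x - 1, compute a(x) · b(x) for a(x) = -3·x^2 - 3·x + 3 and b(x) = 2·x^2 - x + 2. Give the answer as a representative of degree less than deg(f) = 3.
a · b ≡ -15·x^2 - 24·x + 3 (mod f(x))

First multiply in Q[x] without reducing: a · b = -6·x^4 - 3·x^3 + 3·x^2 - 9·x + 6. Now divide by f(x) = x^3 - 3·x - 1, eliminating the leading term at each step:
  leading term -6·x^4: subtract (-6·x)·f(x) = -6·x^4 + 18·x^2 + 6·x, leaving -3·x^3 - 15·x^2 - 15·x + 6
  leading term -3·x^3: subtract (-3)·f(x) = -3·x^3 + 9·x + 3, leaving -15·x^2 - 24·x + 3
The degree is now < 3, so this is the remainder. Hence a · b ≡ -15·x^2 - 24·x + 3 in Q[x]/(f).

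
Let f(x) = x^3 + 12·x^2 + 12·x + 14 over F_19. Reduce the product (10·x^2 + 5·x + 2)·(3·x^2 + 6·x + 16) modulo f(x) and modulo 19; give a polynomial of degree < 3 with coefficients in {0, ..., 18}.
a · b ≡ 7·x^2 + 14·x + 13 (mod f(x))

Multiply as integer polynomials: a · b = 30·x^4 + 75·x^3 + 196·x^2 + 92·x + 32. Reducing coefficients mod 19: a · b ≡ 11·x^4 + 18·x^3 + 6·x^2 + 16·x + 13. Now divide by f(x) = x^3 + 12·x^2 + 12·x + 14 in F_19[x], eliminating the leading term at each step:
  leading term 11·x^4: subtract (11·x)·f(x) = 11·x^4 + 18·x^3 + 18·x^2 + 2·x, leaving 7·x^2 + 14·x + 13 (coefficients mod 19)
The degree is now < 3, so this is the remainder. Hence a · b ≡ 7·x^2 + 14·x + 13 in F_19[x]/(f).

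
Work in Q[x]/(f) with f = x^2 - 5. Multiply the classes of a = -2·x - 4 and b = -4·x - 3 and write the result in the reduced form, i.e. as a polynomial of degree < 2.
a · b ≡ 22·x + 52 (mod f(x))

First multiply in Q[x] without reducing: a · b = 8·x^2 + 22·x + 12. Now divide by f(x) = x^2 - 5, eliminating the leading term at each step:
  leading term 8·x^2: subtract (8)·f(x) = 8·x^2 - 40, leaving 22·x + 52
The degree is now < 2, so this is the remainder. Hence a · b ≡ 22·x + 52 in Q[x]/(f).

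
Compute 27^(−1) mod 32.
Apply the extended Euclidean algorithm to (32, 27), tracking rows (r, s, t) with s·32 + t·27 = r. Each division r_prev = q·r_cur + r_new produces the new row as (previous row) − q·(current row):
  row A: (32, 1, 0)   [1·32 + 0·27 = 32]
  row B: (27, 0, 1)   [0·32 + 1·27 = 27]
  32 = 1·27 + 5   → row C = row A − 1·row B = (5, 1, −1)   [check: 1·32 − 1·27 = 5]
  27 = 5·5 + 2   → row D = row B − 5·row C = (2, −5, 6)   [check: −5·32 + 6·27 = 2]
  5 = 2·2 + 1   → row E = row C − 2·row D = (1, 11, −13)   [check: 11·32 − 13·27 = 1]
  2 = 2·1 + 0   → remainder 0, stop. gcd = 1 (last nonzero row E).
The gcd is 1, so 27 is invertible mod 32. The last nonzero row gives 11·32 − 13·27 = 1, so t = −13. So 27^(−1) ≡ −13 ≡ 19 (mod 32). Verify: 27 · 19 = 513 ≡ 1 (mod 32). ✓

Final answer: 27^(−1) ≡ 19 (mod 32)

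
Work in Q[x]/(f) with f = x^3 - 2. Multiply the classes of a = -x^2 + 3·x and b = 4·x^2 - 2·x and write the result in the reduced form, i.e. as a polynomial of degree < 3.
a · b ≡ -6·x^2 - 8·x + 28 (mod f(x))

First multiply in Q[x] without reducing: a · b = -4·x^4 + 14·x^3 - 6·x^2. Now divide by f(x) = x^3 - 2, eliminating the leading term at each step:
  leading term -4·x^4: subtract (-4·x)·f(x) = -4·x^4 + 8·x, leaving 14·x^3 - 6·x^2 - 8·x
  leading term 14·x^3: subtract (14)·f(x) = 14·x^3 - 28, leaving -6·x^2 - 8·x + 28
The degree is now < 3, so this is the remainder. Hence a · b ≡ -6·x^2 - 8·x + 28 in Q[x]/(f).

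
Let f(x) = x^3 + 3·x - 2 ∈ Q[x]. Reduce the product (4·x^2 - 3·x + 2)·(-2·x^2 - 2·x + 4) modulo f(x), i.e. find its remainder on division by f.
a · b ≡ 42·x^2 - 26·x + 4 (mod f(x))

First multiply in Q[x] without reducing: a · b = -8·x^4 - 2·x^3 + 18·x^2 - 16·x + 8. Now divide by f(x) = x^3 + 3·x - 2, eliminating the leading term at each step:
  leading term -8·x^4: subtract (-8·x)·f(x) = -8·x^4 - 24·x^2 + 16·x, leaving -2·x^3 + 42·x^2 - 32·x + 8
  leading term -2·x^3: subtract (-2)·f(x) = -2·x^3 - 6·x + 4, leaving 42·x^2 - 26·x + 4
The degree is now < 3, so this is the remainder. Hence a · b ≡ 42·x^2 - 26·x + 4 in Q[x]/(f).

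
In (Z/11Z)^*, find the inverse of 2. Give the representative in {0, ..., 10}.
2^(−1) ≡ 6 (mod 11)

Apply the extended Euclidean algorithm to (11, 2), tracking rows (r, s, t) with s·11 + t·2 = r. Each division r_prev = q·r_cur + r_new produces the new row as (previous row) − q·(current row):
  row A: (11, 1, 0)   [1·11 + 0·2 = 11]
  row B: (2, 0, 1)   [0·11 + 1·2 = 2]
  11 = 5·2 + 1   → row C = row A − 5·row B = (1, 1, −5)   [check: 1·11 − 5·2 = 1]
  2 = 2·1 + 0   → remainder 0, stop. gcd = 1 (last nonzero row C).
The gcd is 1, so 2 is invertible mod 11. The last nonzero row gives 1·11 − 5·2 = 1, so t = −5. So 2^(−1) ≡ −5 ≡ 6 (mod 11). Verify: 2 · 6 = 12 ≡ 1 (mod 11). ✓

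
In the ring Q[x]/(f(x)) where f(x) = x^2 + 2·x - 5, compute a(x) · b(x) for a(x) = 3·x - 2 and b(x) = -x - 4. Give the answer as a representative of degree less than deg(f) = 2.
First multiply in Q[x] without reducing: a · b = -3·x^2 - 10·x + 8. Now divide by f(x) = x^2 + 2·x - 5, eliminating the leading term at each step:
  leading term -3·x^2: subtract (-3)·f(x) = -3·x^2 - 6·x + 15, leaving -4·x - 7
The degree is now < 2, so this is the remainder. Hence a · b ≡ -4·x - 7 in Q[x]/(f).

Final answer: a · b ≡ -4·x - 7 (mod f(x))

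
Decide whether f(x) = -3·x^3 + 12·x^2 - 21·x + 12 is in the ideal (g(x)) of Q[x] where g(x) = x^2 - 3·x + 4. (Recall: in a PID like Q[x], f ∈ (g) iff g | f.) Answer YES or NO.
YES

In Q[x] the ideal (g) consists of all multiples of g, so f ∈ (g) iff g | f, i.e. iff the remainder of f on division by g is 0. Divide f by g (g is monic, so eliminate the leading term of the running remainder at each step):
  leading term -3·x^3: subtract (-3·x)·g(x) = -3·x^3 + 9·x^2 - 12·x, leaving 3·x^2 - 9·x + 12
  leading term 3·x^2: subtract (3)·g(x) = 3·x^2 - 9·x + 12, leaving 0
The remainder is 0, so f(x) = g(x) · h(x) with h(x) = 3 - 3·x. Hence g | f, i.e. f ∈ (g).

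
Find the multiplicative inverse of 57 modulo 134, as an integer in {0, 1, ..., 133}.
Apply the extended Euclidean algorithm to (134, 57), tracking rows (r, s, t) with s·134 + t·57 = r. Each division r_prev = q·r_cur + r_new produces the new row as (previous row) − q·(current row):
  row A: (134, 1, 0)   [1·134 + 0·57 = 134]
  row B: (57, 0, 1)   [0·134 + 1·57 = 57]
  134 = 2·57 + 20   → row C = row A − 2·row B = (20, 1, −2)   [check: 1·134 − 2·57 = 20]
  57 = 2·20 + 17   → row D = row B − 2·row C = (17, −2, 5)   [check: −2·134 + 5·57 = 17]
  20 = 1·17 + 3   → row E = row C − 1·row D = (3, 3, −7)   [check: 3·134 − 7·57 = 3]
  17 = 5·3 + 2   → row F = row D − 5·row E = (2, −17, 40)   [check: −17·134 + 40·57 = 2]
  3 = 1·2 + 1   → row G = row E − 1·row F = (1, 20, −47)   [check: 20·134 − 47·57 = 1]
  2 = 2·1 + 0   → remainder 0, stop. gcd = 1 (last nonzero row G).
The gcd is 1, so 57 is invertible mod 134. The last nonzero row gives 20·134 − 47·57 = 1, so t = −47. So 57^(−1) ≡ −47 ≡ 87 (mod 134). Verify: 57 · 87 = 4959 ≡ 1 (mod 134). ✓

Final answer: 57^(−1) ≡ 87 (mod 134)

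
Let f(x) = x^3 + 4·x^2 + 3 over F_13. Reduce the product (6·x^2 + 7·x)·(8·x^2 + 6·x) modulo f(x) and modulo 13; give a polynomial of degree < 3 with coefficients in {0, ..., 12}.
a · b ≡ 12·x + 1 (mod f(x))

Multiply as integer polynomials: a · b = 48·x^4 + 92·x^3 + 42·x^2. Reducing coefficients mod 13: a · b ≡ 9·x^4 + x^3 + 3·x^2. Now divide by f(x) = x^3 + 4·x^2 + 3 in F_13[x], eliminating the leading term at each step:
  leading term 9·x^4: subtract (9·x)·f(x) = 9·x^4 + 10·x^3 + x, leaving 4·x^3 + 3·x^2 + 12·x (coefficients mod 13)
  leading term 4·x^3: subtract (4)·f(x) = 4·x^3 + 3·x^2 + 12, leaving 12·x + 1 (coefficients mod 13)
The degree is now < 3, so this is the remainder. Hence a · b ≡ 12·x + 1 in F_13[x]/(f).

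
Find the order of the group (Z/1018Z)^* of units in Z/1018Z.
|(Z/1018Z)^*| = 508

(Z/1018Z)^* consists of the classes a with gcd(a, 1018) = 1, so its order is φ(1018). φ is multiplicative, with φ(p^e) = p^e − p^(e−1). Factorise 1018 = 2 · 509. Then
  φ(1018) = (2 − 1) · (509 − 1) = 1 · 508 = 508.
Thus |(Z/1018Z)^*| = 508.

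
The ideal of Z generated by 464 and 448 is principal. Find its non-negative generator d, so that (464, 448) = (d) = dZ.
(464, 448) = (16); d = 16

In the PID Z, (a, b) is generated by gcd(a, b). Compute gcd(464, 448) with the extended Euclidean algorithm, tracking rows (r, s, t) with s·464 + t·448 = r:
  row A: (464, 1, 0)   [1·464 + 0·448 = 464]
  row B: (448, 0, 1)   [0·464 + 1·448 = 448]
  464 = 1·448 + 16   → row C = row A − 1·row B = (16, 1, −1)   [check: 1·464 − 1·448 = 16]
  448 = 28·16 + 0   → remainder 0, stop. gcd = 16 (last nonzero row C).
So gcd(464, 448) = 16, with Bézout identity 1·464 − 1·448 = 16. Containment (⊇): the Bézout identity exhibits 16 as an element of (464, 448), giving (16) ⊆ (464, 448). Containment (⊆): since 16 | 464 and 16 | 448 (464 = 16·29, 448 = 16·28), every Z-linear combination of 464 and 448 is divisible by 16, so (464, 448) ⊆ (16). Therefore (464, 448) = (16), d = 16.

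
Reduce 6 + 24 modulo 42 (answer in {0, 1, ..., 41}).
Both summands are already reduced mod 42. 6 + 24 = 30; 30 = 0·42 + 30, so (6 + 24) mod 42 = 30.

Final answer: 30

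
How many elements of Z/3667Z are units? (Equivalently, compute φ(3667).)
An element a ∈ Z/3667Z is a unit iff gcd(a, 3667) = 1, so the number of units is φ(3667). φ is multiplicative, with φ(p^e) = p^e − p^(e−1). Factorise 3667 = 19 · 193. Then
  φ(3667) = (19 − 1) · (193 − 1) = 18 · 192 = 3456.

Final answer: Z/3667Z has φ(3667) = 3456 units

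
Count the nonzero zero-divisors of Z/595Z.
Z/595Z has 210 nonzero zero-divisors

In Z/595Z each nonzero element is either a unit (gcd with 595 is 1) or a zero-divisor (gcd > 1). The number of units is φ(595): factorise 595 = 5 · 7 · 17, so φ(595) = (5 − 1) · (7 − 1) · (17 − 1) = 4 · 6 · 16 = 384. The nonzero elements number 595 − 1 = 594. Hence the nonzero zero-divisors number 594 − 384 = 210.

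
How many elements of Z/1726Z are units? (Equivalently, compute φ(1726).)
An element a ∈ Z/1726Z is a unit iff gcd(a, 1726) = 1, so the number of units is φ(1726). φ is multiplicative, with φ(p^e) = p^e − p^(e−1). Factorise 1726 = 2 · 863. Then
  φ(1726) = (2 − 1) · (863 − 1) = 1 · 862 = 862.

Final answer: Z/1726Z has φ(1726) = 862 units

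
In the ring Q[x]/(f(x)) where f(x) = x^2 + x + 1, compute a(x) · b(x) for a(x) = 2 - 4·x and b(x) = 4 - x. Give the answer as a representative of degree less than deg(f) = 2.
First multiply in Q[x] without reducing: a · b = 4·x^2 - 18·x + 8. Now divide by f(x) = x^2 + x + 1, eliminating the leading term at each step:
  leading term 4·x^2: subtract (4)·f(x) = 4·x^2 + 4·x + 4, leaving 4 - 22·x
The degree is now < 2, so this is the remainder. Hence a · b ≡ 4 - 22·x in Q[x]/(f).

Final answer: a · b ≡ 4 - 22·x (mod f(x))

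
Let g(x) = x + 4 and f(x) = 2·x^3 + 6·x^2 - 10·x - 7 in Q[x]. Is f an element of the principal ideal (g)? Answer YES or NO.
NO

In Q[x] the ideal (g) consists of all multiples of g, so f ∈ (g) iff g | f, i.e. iff the remainder of f on division by g is 0. Divide f by g (g is monic, so eliminate the leading term of the running remainder at each step):
  leading term 2·x^3: subtract (2·x^2)·g(x) = 2·x^3 + 8·x^2, leaving -2·x^2 - 10·x - 7
  leading term -2·x^2: subtract (-2·x)·g(x) = -2·x^2 - 8·x, leaving -2·x - 7
  leading term -2·x: subtract (-2)·g(x) = -2·x - 8, leaving 1
The remainder r(x) = 1 ≠ 0 (and deg r < deg g), so g ∤ f, i.e. f ∉ (g).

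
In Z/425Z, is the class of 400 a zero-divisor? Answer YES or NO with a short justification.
YES

gcd(400, 425) = 25 > 1, so 400 is not a unit in Z/425Z. In Z/nZ every nonzero non-unit is a zero-divisor: explicitly, take b = 425/gcd = 17 ≠ 0 (mod 425); then 400·17 = 6800 = 16·425, i.e. 400·17 ≡ 0 (mod 425). So 400 is a zero-divisor.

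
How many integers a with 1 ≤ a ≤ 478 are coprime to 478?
The number of a ∈ {1, ..., 478} with gcd(a, 478) = 1 is by definition Euler's totient φ(478). φ is multiplicative, with φ(p^e) = p^e − p^(e−1). Factorise 478 = 2 · 239. Then
  φ(478) = (2 − 1) · (239 − 1) = 1 · 238 = 238.
So there are 238 such integers.

Final answer: 238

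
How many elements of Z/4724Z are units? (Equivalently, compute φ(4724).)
An element a ∈ Z/4724Z is a unit iff gcd(a, 4724) = 1, so the number of units is φ(4724). φ is multiplicative, with φ(p^e) = p^e − p^(e−1). Factorise 4724 = 2^2 · 1181. Then
  φ(4724) = (2^2 − 2^1) · (1181 − 1) = 2 · 1180 = 2360.

Final answer: Z/4724Z has φ(4724) = 2360 units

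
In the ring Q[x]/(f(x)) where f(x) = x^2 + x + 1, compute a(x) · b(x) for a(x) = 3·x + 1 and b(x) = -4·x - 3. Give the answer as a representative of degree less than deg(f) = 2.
a · b ≡ 9 - x (mod f(x))

First multiply in Q[x] without reducing: a · b = -12·x^2 - 13·x - 3. Now divide by f(x) = x^2 + x + 1, eliminating the leading term at each step:
  leading term -12·x^2: subtract (-12)·f(x) = -12·x^2 - 12·x - 12, leaving 9 - x
The degree is now < 2, so this is the remainder. Hence a · b ≡ 9 - x in Q[x]/(f).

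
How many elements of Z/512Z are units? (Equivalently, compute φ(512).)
An element a ∈ Z/512Z is a unit iff gcd(a, 512) = 1, so the number of units is φ(512). φ is multiplicative, with φ(p^e) = p^e − p^(e−1). Factorise 512 = 2^9. Then
  φ(512) = (2^9 − 2^8) = 256 = 256.

Final answer: Z/512Z has φ(512) = 256 units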